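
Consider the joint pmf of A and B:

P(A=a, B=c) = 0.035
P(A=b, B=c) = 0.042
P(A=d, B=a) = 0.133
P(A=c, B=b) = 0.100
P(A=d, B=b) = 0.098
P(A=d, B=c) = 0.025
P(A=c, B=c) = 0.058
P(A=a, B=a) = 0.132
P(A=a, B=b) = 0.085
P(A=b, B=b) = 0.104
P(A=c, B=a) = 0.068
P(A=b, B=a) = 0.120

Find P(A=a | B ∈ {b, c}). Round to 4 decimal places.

0.2194

P(B=b) = 0.085 + 0.104 + 0.100 + 0.098 = 0.387.
P(B=c) = 0.035 + 0.042 + 0.058 + 0.025 = 0.160.
P(B ∈ {b, c}) = 0.387 + 0.160 = 0.547; P(A=a, B ∈ {b, c}) = 0.085 + 0.035 = 0.120.
P(A=a | B ∈ {b, c}) = 0.120/0.547 = 0.2194.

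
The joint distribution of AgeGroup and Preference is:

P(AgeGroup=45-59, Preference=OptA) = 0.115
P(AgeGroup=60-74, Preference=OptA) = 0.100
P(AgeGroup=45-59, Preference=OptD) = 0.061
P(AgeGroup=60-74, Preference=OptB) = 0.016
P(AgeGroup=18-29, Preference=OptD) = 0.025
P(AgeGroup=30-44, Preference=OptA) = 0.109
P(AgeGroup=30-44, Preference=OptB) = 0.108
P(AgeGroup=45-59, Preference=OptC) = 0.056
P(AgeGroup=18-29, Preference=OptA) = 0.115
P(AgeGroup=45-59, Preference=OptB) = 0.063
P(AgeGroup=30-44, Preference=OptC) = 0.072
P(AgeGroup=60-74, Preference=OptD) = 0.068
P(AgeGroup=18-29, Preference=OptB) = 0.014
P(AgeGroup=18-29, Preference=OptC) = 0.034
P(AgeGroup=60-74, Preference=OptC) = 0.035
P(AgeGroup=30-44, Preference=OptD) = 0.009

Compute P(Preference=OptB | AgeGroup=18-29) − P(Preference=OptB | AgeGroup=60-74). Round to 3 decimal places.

0.001

P(AgeGroup=18-29) = 0.115 + 0.014 + 0.034 + 0.025 = 0.188; P(Preference=OptB | AgeGroup=18-29) = 0.014/0.188 = 0.0745.
P(AgeGroup=60-74) = 0.100 + 0.016 + 0.035 + 0.068 = 0.219; P(Preference=OptB | AgeGroup=60-74) = 0.016/0.219 = 0.0731.
Difference = 0.001.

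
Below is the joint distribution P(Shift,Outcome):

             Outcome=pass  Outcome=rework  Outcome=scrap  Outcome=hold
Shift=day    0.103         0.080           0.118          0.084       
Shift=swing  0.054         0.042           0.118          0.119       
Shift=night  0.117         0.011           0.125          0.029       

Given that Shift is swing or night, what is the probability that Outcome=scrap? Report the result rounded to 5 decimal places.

0.39512

P(Shift=swing) = 0.054 + 0.042 + 0.118 + 0.119 = 0.333.
P(Shift=night) = 0.117 + 0.011 + 0.125 + 0.029 = 0.282.
P(Shift ∈ {swing, night}) = 0.333 + 0.282 = 0.615; P(Outcome=scrap, Shift ∈ {swing, night}) = 0.118 + 0.125 = 0.243.
P(Outcome=scrap | Shift ∈ {swing, night}) = 0.243/0.615 = 0.39512.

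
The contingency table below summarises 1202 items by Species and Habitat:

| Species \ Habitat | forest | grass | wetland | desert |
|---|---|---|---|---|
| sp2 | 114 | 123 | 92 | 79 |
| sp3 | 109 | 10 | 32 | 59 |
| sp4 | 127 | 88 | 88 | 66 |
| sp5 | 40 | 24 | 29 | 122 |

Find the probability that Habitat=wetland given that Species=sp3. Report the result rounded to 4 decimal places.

Total with Species=sp3: 109 + 10 + 32 + 59 = 210.
P(Habitat=wetland | Species=sp3) = 32/210 = 0.1524.

0.1524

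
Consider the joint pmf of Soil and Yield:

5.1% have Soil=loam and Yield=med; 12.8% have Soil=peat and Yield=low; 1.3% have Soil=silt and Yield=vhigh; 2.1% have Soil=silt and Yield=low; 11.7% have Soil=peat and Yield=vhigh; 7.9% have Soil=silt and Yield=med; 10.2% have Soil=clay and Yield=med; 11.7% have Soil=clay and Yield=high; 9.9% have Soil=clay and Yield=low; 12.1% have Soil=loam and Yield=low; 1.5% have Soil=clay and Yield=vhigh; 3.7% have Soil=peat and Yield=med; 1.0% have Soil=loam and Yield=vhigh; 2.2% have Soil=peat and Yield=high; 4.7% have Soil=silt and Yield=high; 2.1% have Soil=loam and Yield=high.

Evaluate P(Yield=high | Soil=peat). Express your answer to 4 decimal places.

P(Soil=peat) = 0.128 + 0.037 + 0.022 + 0.117 = 0.304.
P(Yield=high | Soil=peat) = 0.022/0.304 = 0.0724.

0.0724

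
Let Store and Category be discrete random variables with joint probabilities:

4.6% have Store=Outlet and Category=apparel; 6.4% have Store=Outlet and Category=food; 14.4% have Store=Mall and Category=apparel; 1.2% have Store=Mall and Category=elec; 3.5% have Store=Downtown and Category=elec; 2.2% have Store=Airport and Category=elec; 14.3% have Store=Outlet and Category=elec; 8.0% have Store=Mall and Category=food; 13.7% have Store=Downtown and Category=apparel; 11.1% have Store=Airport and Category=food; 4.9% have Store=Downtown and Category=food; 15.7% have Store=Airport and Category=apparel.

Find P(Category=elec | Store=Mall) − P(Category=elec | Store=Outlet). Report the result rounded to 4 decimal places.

-0.5144

P(Store=Mall) = 0.080 + 0.144 + 0.012 = 0.236; P(Category=elec | Store=Mall) = 0.012/0.236 = 0.05085.
P(Store=Outlet) = 0.064 + 0.046 + 0.143 = 0.253; P(Category=elec | Store=Outlet) = 0.143/0.253 = 0.56522.
Difference = -0.5144.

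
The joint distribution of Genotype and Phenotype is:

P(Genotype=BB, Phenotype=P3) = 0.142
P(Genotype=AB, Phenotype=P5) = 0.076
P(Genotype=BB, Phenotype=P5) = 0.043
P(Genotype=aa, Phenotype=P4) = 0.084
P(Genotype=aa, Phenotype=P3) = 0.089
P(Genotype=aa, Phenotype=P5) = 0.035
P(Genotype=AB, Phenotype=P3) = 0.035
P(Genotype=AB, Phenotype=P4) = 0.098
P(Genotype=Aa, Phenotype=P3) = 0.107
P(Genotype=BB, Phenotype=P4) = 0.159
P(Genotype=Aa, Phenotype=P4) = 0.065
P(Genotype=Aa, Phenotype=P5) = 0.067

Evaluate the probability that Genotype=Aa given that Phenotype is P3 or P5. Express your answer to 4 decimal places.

0.2929

P(Phenotype=P3) = 0.107 + 0.089 + 0.035 + 0.142 = 0.373.
P(Phenotype=P5) = 0.067 + 0.035 + 0.076 + 0.043 = 0.221.
P(Phenotype ∈ {P3, P5}) = 0.373 + 0.221 = 0.594; P(Genotype=Aa, Phenotype ∈ {P3, P5}) = 0.107 + 0.067 = 0.174.
P(Genotype=Aa | Phenotype ∈ {P3, P5}) = 0.174/0.594 = 0.2929.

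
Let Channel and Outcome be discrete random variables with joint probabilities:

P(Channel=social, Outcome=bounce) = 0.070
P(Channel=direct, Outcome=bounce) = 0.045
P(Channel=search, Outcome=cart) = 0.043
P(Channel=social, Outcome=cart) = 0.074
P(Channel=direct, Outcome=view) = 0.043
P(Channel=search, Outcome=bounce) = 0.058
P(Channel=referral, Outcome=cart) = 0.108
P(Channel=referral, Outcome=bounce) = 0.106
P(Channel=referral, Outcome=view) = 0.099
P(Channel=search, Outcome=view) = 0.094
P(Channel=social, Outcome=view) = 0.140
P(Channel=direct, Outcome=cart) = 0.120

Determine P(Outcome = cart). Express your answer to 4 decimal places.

0.3450

P(Outcome=cart) = 0.043 + 0.074 + 0.120 + 0.108 = 0.345.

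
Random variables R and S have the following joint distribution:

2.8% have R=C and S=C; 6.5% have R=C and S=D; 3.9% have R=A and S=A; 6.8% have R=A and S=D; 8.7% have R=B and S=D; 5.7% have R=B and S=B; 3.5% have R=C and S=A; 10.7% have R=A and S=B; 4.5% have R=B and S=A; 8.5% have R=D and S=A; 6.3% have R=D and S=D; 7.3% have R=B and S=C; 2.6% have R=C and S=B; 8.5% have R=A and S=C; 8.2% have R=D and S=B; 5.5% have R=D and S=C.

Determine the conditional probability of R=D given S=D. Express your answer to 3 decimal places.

P(S=D) = 0.068 + 0.087 + 0.065 + 0.063 = 0.283.
P(R=D | S=D) = 0.063/0.283 = 0.223.

0.223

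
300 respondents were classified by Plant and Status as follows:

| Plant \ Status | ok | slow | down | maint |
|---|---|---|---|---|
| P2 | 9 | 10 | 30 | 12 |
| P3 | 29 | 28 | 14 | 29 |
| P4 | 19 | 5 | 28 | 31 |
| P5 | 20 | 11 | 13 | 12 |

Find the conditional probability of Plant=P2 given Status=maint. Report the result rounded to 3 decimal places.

Total with Status=maint: 12 + 29 + 31 + 12 = 84.
P(Plant=P2 | Status=maint) = 12/84 = 0.143.

0.143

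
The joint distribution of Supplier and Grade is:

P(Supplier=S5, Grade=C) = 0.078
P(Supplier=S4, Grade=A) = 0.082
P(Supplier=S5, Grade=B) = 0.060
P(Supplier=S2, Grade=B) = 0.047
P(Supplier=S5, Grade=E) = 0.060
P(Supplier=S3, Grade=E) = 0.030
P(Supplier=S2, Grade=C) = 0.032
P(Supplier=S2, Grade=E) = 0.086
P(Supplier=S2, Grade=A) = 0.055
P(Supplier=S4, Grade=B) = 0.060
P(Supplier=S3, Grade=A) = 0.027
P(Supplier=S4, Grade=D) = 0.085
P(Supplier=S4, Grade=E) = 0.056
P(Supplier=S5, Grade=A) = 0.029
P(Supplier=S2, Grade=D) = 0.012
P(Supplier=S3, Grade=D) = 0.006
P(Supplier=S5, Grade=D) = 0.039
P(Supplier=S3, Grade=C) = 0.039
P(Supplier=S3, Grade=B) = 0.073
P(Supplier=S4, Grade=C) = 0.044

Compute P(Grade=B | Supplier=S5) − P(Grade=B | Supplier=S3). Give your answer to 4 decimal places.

-0.1916

P(Supplier=S5) = 0.029 + 0.060 + 0.078 + 0.039 + 0.060 = 0.266; P(Grade=B | Supplier=S5) = 0.060/0.266 = 0.22556.
P(Supplier=S3) = 0.027 + 0.073 + 0.039 + 0.006 + 0.030 = 0.175; P(Grade=B | Supplier=S3) = 0.073/0.175 = 0.41714.
Difference = -0.1916.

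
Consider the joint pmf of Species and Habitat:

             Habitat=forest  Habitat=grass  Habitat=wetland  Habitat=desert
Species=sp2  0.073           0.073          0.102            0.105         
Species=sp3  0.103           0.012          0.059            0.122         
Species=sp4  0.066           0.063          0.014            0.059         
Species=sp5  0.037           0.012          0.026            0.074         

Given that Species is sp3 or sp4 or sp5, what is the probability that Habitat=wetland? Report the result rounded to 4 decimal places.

0.1530

P(Species=sp3) = 0.103 + 0.012 + 0.059 + 0.122 = 0.296.
P(Species=sp4) = 0.066 + 0.063 + 0.014 + 0.059 = 0.202.
P(Species=sp5) = 0.037 + 0.012 + 0.026 + 0.074 = 0.149.
P(Species ∈ {sp3, sp4, sp5}) = 0.296 + 0.202 + 0.149 = 0.647; P(Habitat=wetland, Species ∈ {sp3, sp4, sp5}) = 0.059 + 0.014 + 0.026 = 0.099.
P(Habitat=wetland | Species ∈ {sp3, sp4, sp5}) = 0.099/0.647 = 0.1530.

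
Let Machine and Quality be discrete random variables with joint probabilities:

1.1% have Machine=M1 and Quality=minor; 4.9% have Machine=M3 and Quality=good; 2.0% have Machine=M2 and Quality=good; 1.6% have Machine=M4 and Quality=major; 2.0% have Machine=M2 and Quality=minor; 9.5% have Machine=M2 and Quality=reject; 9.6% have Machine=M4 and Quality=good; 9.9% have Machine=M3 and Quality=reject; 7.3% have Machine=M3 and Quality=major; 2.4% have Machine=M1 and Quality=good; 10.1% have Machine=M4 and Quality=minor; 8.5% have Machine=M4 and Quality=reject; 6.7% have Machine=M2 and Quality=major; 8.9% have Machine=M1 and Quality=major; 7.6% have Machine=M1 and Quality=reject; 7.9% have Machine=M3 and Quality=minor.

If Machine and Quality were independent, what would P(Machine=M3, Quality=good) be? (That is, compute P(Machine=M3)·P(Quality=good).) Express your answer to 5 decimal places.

0.05670

P(Machine=M3) = 0.049 + 0.079 + 0.073 + 0.099 = 0.300.
P(Quality=good) = 0.024 + 0.020 + 0.049 + 0.096 = 0.189.
Product: 0.300 × 0.189 = 0.05670.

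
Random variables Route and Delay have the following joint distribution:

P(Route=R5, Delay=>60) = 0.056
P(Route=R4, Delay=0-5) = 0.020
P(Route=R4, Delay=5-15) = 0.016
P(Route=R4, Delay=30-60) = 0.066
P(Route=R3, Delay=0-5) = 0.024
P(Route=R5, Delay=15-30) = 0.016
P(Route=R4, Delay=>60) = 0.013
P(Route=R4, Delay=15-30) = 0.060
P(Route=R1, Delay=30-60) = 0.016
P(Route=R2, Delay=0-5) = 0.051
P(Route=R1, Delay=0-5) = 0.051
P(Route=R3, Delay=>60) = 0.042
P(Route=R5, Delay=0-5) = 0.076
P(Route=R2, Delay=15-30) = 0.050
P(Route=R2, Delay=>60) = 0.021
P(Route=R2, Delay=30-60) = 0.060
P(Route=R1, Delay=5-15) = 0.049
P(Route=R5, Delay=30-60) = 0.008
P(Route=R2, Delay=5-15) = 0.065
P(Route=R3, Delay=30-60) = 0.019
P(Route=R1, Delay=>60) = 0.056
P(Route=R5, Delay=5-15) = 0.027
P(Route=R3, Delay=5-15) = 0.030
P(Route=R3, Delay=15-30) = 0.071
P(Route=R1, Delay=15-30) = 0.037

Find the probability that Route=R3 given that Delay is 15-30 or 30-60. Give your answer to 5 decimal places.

P(Delay=15-30) = 0.037 + 0.050 + 0.071 + 0.060 + 0.016 = 0.234.
P(Delay=30-60) = 0.016 + 0.060 + 0.019 + 0.066 + 0.008 = 0.169.
P(Delay ∈ {15-30, 30-60}) = 0.234 + 0.169 = 0.403; P(Route=R3, Delay ∈ {15-30, 30-60}) = 0.071 + 0.019 = 0.090.
P(Route=R3 | Delay ∈ {15-30, 30-60}) = 0.090/0.403 = 0.22333.

0.22333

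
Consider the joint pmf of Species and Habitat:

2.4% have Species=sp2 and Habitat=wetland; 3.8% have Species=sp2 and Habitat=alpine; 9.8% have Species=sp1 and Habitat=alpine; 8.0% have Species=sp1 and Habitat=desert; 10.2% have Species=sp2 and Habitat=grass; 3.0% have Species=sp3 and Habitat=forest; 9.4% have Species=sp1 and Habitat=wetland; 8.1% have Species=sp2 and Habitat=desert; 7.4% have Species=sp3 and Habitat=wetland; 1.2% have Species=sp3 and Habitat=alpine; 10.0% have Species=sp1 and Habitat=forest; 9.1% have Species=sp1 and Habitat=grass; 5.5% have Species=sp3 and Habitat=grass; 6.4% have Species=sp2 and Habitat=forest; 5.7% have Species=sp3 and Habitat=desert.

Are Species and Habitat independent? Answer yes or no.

P(Species=sp2) = 0.309 and P(Habitat=wetland) = 0.192, so their product is 0.05933, but P(Species=sp2, Habitat=wetland) = 0.024. Since these differ, Species and Habitat are not independent.

no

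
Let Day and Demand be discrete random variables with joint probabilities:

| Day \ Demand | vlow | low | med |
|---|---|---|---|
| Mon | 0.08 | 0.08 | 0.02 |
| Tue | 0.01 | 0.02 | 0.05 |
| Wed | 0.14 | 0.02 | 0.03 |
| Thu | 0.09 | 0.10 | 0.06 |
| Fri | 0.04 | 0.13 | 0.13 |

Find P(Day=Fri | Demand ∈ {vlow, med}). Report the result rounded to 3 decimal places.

P(Demand=vlow) = 0.08 + 0.01 + 0.14 + 0.09 + 0.04 = 0.36.
P(Demand=med) = 0.02 + 0.05 + 0.03 + 0.06 + 0.13 = 0.29.
P(Demand ∈ {vlow, med}) = 0.36 + 0.29 = 0.65; P(Day=Fri, Demand ∈ {vlow, med}) = 0.04 + 0.13 = 0.17.
P(Day=Fri | Demand ∈ {vlow, med}) = 0.17/0.65 = 0.262.

0.262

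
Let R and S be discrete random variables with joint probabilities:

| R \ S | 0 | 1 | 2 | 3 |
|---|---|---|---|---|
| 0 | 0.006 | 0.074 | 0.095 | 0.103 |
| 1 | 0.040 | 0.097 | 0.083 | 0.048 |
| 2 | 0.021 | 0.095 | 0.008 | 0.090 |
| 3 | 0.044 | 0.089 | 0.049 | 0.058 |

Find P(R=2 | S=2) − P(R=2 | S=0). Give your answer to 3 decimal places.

P(S=2) = 0.095 + 0.083 + 0.008 + 0.049 = 0.235; P(R=2 | S=2) = 0.008/0.235 = 0.0340.
P(S=0) = 0.006 + 0.040 + 0.021 + 0.044 = 0.111; P(R=2 | S=0) = 0.021/0.111 = 0.1892.
Difference = -0.155.

-0.155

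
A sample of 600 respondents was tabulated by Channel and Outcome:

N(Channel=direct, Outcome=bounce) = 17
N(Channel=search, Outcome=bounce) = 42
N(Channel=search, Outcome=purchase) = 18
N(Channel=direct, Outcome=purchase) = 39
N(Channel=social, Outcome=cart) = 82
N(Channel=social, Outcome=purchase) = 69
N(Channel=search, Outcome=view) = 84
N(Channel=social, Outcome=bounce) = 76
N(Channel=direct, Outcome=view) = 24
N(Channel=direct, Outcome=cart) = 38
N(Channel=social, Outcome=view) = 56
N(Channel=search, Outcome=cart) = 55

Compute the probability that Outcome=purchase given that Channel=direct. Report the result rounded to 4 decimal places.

Total with Channel=direct: 17 + 24 + 38 + 39 = 118.
P(Outcome=purchase | Channel=direct) = 39/118 = 0.3305.

0.3305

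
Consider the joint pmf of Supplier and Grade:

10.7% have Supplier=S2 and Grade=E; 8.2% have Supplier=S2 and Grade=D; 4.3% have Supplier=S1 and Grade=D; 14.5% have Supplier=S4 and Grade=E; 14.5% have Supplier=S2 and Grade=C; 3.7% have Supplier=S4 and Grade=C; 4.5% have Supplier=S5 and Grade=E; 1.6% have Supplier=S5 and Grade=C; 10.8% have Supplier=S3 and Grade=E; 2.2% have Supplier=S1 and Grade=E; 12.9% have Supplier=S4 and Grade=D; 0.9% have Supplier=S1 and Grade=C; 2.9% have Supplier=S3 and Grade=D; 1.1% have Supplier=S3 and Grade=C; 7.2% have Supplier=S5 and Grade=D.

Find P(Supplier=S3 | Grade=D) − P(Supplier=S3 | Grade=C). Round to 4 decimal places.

0.0312

P(Grade=D) = 0.043 + 0.082 + 0.029 + 0.129 + 0.072 = 0.355; P(Supplier=S3 | Grade=D) = 0.029/0.355 = 0.08169.
P(Grade=C) = 0.009 + 0.145 + 0.011 + 0.037 + 0.016 = 0.218; P(Supplier=S3 | Grade=C) = 0.011/0.218 = 0.05046.
Difference = 0.0312.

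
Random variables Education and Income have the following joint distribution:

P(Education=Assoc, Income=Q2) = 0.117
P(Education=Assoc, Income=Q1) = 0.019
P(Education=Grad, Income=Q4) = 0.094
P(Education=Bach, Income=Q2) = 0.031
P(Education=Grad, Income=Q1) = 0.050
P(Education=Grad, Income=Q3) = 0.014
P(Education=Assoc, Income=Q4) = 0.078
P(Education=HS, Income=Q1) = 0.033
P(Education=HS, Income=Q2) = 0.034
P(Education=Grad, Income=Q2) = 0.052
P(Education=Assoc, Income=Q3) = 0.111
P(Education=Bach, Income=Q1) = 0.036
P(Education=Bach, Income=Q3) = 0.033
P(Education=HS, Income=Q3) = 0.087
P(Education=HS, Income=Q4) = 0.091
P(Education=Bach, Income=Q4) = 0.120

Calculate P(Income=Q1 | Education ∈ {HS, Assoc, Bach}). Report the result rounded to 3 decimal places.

0.111

P(Education=HS) = 0.033 + 0.034 + 0.087 + 0.091 = 0.245.
P(Education=Assoc) = 0.019 + 0.117 + 0.111 + 0.078 = 0.325.
P(Education=Bach) = 0.036 + 0.031 + 0.033 + 0.120 = 0.220.
P(Education ∈ {HS, Assoc, Bach}) = 0.245 + 0.325 + 0.220 = 0.790; P(Income=Q1, Education ∈ {HS, Assoc, Bach}) = 0.033 + 0.019 + 0.036 = 0.088.
P(Income=Q1 | Education ∈ {HS, Assoc, Bach}) = 0.088/0.790 = 0.111.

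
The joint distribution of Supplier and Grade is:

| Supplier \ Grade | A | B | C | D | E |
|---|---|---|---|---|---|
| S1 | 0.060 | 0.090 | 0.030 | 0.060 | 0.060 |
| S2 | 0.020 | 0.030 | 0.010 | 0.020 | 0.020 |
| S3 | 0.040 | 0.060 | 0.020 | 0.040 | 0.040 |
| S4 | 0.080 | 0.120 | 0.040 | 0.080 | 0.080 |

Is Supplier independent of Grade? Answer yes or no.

yes

Every cell satisfies P(Supplier,Grade) = P(Supplier)·P(Grade). For instance P(Supplier=S2) = 0.100, P(Grade=E) = 0.200, and 0.100×0.200 = 0.020 matches the joint entry. So Supplier and Grade are independent.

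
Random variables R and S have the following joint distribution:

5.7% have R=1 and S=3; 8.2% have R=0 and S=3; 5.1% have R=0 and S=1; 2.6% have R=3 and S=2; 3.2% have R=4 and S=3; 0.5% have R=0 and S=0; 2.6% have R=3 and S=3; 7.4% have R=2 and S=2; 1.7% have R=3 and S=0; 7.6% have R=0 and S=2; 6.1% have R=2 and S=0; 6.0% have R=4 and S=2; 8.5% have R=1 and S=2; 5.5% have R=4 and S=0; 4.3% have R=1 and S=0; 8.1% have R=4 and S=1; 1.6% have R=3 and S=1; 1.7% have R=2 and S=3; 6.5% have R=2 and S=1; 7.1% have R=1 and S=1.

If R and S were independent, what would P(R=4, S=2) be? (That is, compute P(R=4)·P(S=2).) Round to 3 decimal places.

P(R=4) = 0.055 + 0.081 + 0.060 + 0.032 = 0.228.
P(S=2) = 0.076 + 0.085 + 0.074 + 0.026 + 0.060 = 0.321.
Product: 0.228 × 0.321 = 0.073.

0.073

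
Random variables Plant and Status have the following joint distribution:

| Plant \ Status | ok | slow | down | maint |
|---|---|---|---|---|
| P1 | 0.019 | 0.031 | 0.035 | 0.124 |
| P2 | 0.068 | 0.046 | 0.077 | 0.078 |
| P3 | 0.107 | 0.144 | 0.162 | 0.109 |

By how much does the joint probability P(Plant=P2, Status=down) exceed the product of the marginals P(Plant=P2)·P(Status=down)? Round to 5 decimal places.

0.00329

P(Plant=P2) = 0.068 + 0.046 + 0.077 + 0.078 = 0.269.
P(Status=down) = 0.035 + 0.077 + 0.162 = 0.274.
P(Plant=P2, Status=down) − P(Plant=P2)P(Status=down) = 0.077 − 0.269×0.274 = 0.00329.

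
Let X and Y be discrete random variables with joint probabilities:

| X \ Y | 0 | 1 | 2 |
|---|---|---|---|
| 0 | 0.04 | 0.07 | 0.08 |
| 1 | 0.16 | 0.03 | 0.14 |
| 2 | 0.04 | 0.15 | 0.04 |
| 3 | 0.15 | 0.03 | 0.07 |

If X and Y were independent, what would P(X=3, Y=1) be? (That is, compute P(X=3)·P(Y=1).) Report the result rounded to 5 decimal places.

0.07000

P(X=3) = 0.15 + 0.03 + 0.07 = 0.25.
P(Y=1) = 0.07 + 0.03 + 0.15 + 0.03 = 0.28.
Product: 0.25 × 0.28 = 0.07000.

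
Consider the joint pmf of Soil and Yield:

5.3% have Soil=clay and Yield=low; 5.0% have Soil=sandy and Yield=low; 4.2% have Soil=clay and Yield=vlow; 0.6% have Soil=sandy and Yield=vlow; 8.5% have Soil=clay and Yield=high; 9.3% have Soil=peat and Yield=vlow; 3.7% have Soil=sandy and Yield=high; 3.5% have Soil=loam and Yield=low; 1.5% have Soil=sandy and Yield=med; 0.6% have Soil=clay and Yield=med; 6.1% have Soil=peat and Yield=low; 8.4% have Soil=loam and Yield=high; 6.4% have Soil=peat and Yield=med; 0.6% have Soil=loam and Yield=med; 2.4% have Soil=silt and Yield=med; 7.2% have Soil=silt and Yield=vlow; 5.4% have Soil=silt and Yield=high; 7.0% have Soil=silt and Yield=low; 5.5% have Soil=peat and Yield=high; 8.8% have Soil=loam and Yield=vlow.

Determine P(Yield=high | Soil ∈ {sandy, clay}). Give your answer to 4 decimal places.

0.4150

P(Soil=sandy) = 0.006 + 0.050 + 0.015 + 0.037 = 0.108.
P(Soil=clay) = 0.042 + 0.053 + 0.006 + 0.085 = 0.186.
P(Soil ∈ {sandy, clay}) = 0.108 + 0.186 = 0.294; P(Yield=high, Soil ∈ {sandy, clay}) = 0.037 + 0.085 = 0.122.
P(Yield=high | Soil ∈ {sandy, clay}) = 0.122/0.294 = 0.4150.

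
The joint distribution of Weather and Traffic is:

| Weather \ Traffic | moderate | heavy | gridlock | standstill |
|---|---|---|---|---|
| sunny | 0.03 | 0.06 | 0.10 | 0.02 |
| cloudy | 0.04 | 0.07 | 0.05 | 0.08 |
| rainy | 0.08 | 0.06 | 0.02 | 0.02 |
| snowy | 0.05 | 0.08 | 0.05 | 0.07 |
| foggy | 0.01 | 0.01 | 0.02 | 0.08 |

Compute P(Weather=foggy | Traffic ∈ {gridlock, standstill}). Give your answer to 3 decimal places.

P(Traffic=gridlock) = 0.10 + 0.05 + 0.02 + 0.05 + 0.02 = 0.24.
P(Traffic=standstill) = 0.02 + 0.08 + 0.02 + 0.07 + 0.08 = 0.27.
P(Traffic ∈ {gridlock, standstill}) = 0.24 + 0.27 = 0.51; P(Weather=foggy, Traffic ∈ {gridlock, standstill}) = 0.02 + 0.08 = 0.10.
P(Weather=foggy | Traffic ∈ {gridlock, standstill}) = 0.10/0.51 = 0.196.

0.196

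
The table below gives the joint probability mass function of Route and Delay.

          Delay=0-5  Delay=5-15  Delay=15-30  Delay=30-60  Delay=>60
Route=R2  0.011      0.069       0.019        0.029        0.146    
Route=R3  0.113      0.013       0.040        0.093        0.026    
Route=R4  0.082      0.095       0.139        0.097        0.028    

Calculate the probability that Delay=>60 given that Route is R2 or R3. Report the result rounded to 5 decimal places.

P(Route=R2) = 0.011 + 0.069 + 0.019 + 0.029 + 0.146 = 0.274.
P(Route=R3) = 0.113 + 0.013 + 0.040 + 0.093 + 0.026 = 0.285.
P(Route ∈ {R2, R3}) = 0.274 + 0.285 = 0.559; P(Delay=>60, Route ∈ {R2, R3}) = 0.146 + 0.026 = 0.172.
P(Delay=>60 | Route ∈ {R2, R3}) = 0.172/0.559 = 0.30769.

0.30769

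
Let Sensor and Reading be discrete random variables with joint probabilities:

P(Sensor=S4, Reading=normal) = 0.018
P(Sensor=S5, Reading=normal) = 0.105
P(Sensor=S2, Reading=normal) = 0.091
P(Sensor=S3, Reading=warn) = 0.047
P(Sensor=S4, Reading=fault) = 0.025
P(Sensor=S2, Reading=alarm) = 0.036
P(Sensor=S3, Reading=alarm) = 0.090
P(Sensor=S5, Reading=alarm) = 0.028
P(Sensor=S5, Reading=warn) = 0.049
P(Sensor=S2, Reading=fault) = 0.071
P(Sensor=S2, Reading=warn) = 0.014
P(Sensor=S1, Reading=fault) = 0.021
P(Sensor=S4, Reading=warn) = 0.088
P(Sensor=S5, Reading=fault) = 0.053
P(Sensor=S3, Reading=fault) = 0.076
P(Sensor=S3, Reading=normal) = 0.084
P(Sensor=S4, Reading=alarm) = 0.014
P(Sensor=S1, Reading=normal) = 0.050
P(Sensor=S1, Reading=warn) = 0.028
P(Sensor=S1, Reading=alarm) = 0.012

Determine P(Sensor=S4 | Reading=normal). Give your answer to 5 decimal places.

P(Reading=normal) = 0.050 + 0.091 + 0.084 + 0.018 + 0.105 = 0.348.
P(Sensor=S4 | Reading=normal) = 0.018/0.348 = 0.05172.

0.05172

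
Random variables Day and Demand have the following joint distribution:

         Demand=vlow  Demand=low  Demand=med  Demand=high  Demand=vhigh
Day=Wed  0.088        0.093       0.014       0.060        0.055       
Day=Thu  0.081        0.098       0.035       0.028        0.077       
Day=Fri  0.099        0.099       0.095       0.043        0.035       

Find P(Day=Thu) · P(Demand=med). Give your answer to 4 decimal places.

P(Day=Thu) = 0.081 + 0.098 + 0.035 + 0.028 + 0.077 = 0.319.
P(Demand=med) = 0.014 + 0.035 + 0.095 = 0.144.
Product: 0.319 × 0.144 = 0.0459.

0.0459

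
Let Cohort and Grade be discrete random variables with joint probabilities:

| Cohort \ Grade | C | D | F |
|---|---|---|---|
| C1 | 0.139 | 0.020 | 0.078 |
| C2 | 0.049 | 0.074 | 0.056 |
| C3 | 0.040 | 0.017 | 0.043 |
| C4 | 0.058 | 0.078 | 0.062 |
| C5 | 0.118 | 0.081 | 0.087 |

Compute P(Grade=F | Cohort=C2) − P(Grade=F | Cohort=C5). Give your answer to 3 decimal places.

0.009

P(Cohort=C2) = 0.049 + 0.074 + 0.056 = 0.179; P(Grade=F | Cohort=C2) = 0.056/0.179 = 0.3128.
P(Cohort=C5) = 0.118 + 0.081 + 0.087 = 0.286; P(Grade=F | Cohort=C5) = 0.087/0.286 = 0.3042.
Difference = 0.009.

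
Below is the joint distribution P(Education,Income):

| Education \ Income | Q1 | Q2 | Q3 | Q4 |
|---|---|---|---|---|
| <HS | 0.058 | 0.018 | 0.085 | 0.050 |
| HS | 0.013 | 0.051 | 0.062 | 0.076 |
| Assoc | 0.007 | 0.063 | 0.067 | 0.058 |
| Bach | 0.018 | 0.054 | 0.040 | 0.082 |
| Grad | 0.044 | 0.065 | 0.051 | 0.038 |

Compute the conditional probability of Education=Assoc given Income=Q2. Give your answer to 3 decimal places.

0.251

P(Income=Q2) = 0.018 + 0.051 + 0.063 + 0.054 + 0.065 = 0.251.
P(Education=Assoc | Income=Q2) = 0.063/0.251 = 0.251.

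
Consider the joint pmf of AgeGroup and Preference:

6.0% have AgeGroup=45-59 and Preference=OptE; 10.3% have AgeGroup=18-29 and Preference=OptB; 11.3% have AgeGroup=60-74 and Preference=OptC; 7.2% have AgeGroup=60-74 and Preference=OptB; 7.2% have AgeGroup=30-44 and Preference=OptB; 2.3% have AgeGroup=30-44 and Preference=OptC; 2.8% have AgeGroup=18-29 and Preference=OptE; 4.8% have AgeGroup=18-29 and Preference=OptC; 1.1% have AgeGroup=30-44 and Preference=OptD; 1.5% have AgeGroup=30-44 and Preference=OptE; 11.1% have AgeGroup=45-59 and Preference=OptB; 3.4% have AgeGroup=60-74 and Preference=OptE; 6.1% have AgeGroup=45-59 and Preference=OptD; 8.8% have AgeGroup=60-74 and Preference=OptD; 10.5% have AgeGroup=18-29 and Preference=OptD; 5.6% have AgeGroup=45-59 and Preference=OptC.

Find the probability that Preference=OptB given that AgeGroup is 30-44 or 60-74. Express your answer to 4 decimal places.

0.3364

P(AgeGroup=30-44) = 0.072 + 0.023 + 0.011 + 0.015 = 0.121.
P(AgeGroup=60-74) = 0.072 + 0.113 + 0.088 + 0.034 = 0.307.
P(AgeGroup ∈ {30-44, 60-74}) = 0.121 + 0.307 = 0.428; P(Preference=OptB, AgeGroup ∈ {30-44, 60-74}) = 0.072 + 0.072 = 0.144.
P(Preference=OptB | AgeGroup ∈ {30-44, 60-74}) = 0.144/0.428 = 0.3364.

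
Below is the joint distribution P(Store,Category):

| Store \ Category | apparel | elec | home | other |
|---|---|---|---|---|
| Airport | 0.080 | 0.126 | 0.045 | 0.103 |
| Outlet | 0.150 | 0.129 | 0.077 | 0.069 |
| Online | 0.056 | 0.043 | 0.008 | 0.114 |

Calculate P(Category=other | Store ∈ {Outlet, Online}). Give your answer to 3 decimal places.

0.283

P(Store=Outlet) = 0.150 + 0.129 + 0.077 + 0.069 = 0.425.
P(Store=Online) = 0.056 + 0.043 + 0.008 + 0.114 = 0.221.
P(Store ∈ {Outlet, Online}) = 0.425 + 0.221 = 0.646; P(Category=other, Store ∈ {Outlet, Online}) = 0.069 + 0.114 = 0.183.
P(Category=other | Store ∈ {Outlet, Online}) = 0.183/0.646 = 0.283.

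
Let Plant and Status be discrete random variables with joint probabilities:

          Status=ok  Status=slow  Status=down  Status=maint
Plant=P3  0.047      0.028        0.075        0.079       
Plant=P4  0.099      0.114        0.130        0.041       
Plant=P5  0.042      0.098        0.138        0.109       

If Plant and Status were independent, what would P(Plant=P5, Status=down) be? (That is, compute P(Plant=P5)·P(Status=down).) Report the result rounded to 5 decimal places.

P(Plant=P5) = 0.042 + 0.098 + 0.138 + 0.109 = 0.387.
P(Status=down) = 0.075 + 0.130 + 0.138 = 0.343.
Product: 0.387 × 0.343 = 0.13274.

0.13274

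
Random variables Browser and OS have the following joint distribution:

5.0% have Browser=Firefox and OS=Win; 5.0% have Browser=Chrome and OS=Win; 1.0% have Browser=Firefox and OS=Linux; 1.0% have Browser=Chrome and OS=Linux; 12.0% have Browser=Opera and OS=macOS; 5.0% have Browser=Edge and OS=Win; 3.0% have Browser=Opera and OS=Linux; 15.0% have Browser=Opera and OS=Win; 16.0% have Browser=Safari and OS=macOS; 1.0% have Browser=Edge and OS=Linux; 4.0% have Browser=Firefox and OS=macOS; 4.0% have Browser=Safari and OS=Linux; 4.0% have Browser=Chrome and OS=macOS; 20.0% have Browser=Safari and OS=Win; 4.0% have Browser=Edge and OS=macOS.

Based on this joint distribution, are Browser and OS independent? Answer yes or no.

yes

Every cell satisfies P(Browser,OS) = P(Browser)·P(OS). For instance P(Browser=Chrome) = 0.100, P(OS=Win) = 0.500, and 0.100×0.500 = 0.050 matches the joint entry. So Browser and OS are independent.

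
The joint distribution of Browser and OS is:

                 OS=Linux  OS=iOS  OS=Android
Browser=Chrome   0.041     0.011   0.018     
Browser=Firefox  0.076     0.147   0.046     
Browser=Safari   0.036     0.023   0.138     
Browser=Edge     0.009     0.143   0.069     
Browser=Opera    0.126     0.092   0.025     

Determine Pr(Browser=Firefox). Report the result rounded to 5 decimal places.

P(Browser=Firefox) = 0.076 + 0.147 + 0.046 = 0.269.

0.26900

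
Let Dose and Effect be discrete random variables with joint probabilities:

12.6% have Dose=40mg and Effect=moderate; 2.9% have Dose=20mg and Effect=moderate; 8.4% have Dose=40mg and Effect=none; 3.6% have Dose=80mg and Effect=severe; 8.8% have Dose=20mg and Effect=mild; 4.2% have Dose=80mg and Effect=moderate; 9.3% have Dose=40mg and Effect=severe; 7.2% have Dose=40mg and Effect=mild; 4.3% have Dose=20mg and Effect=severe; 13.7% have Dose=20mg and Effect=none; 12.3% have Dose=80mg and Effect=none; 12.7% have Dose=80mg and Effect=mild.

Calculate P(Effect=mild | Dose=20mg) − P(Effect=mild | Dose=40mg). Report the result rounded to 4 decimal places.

0.1043

P(Dose=20mg) = 0.137 + 0.088 + 0.029 + 0.043 = 0.297; P(Effect=mild | Dose=20mg) = 0.088/0.297 = 0.29630.
P(Dose=40mg) = 0.084 + 0.072 + 0.126 + 0.093 = 0.375; P(Effect=mild | Dose=40mg) = 0.072/0.375 = 0.19200.
Difference = 0.1043.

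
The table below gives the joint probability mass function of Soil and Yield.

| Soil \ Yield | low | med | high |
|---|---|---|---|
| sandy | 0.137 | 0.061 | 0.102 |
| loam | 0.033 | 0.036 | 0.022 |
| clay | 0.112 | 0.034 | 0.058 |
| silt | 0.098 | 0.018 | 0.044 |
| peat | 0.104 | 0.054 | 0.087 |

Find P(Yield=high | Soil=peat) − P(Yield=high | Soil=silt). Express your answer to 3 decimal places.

P(Soil=peat) = 0.104 + 0.054 + 0.087 = 0.245; P(Yield=high | Soil=peat) = 0.087/0.245 = 0.3551.
P(Soil=silt) = 0.098 + 0.018 + 0.044 = 0.160; P(Yield=high | Soil=silt) = 0.044/0.160 = 0.2750.
Difference = 0.080.

0.080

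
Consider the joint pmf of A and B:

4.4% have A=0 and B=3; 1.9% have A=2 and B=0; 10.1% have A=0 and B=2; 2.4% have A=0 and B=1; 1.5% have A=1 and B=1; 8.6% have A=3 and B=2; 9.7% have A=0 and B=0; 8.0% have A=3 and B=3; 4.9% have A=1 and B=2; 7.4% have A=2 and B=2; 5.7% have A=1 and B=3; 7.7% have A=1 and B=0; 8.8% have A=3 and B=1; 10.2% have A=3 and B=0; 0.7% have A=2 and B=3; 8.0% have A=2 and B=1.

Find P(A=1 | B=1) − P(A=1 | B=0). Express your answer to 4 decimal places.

P(B=1) = 0.024 + 0.015 + 0.080 + 0.088 = 0.207; P(A=1 | B=1) = 0.015/0.207 = 0.07246.
P(B=0) = 0.097 + 0.077 + 0.019 + 0.102 = 0.295; P(A=1 | B=0) = 0.077/0.295 = 0.26102.
Difference = -0.1886.

-0.1886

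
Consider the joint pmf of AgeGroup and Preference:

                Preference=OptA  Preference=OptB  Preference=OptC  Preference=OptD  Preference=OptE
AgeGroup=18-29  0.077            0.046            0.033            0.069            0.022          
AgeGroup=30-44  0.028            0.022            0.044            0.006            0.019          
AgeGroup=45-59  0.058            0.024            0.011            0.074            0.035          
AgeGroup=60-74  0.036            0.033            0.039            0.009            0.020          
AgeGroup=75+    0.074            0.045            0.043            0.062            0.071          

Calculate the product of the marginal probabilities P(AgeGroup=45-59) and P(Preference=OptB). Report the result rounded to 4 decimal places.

P(AgeGroup=45-59) = 0.058 + 0.024 + 0.011 + 0.074 + 0.035 = 0.202.
P(Preference=OptB) = 0.046 + 0.022 + 0.024 + 0.033 + 0.045 = 0.170.
Product: 0.202 × 0.170 = 0.0343.

0.0343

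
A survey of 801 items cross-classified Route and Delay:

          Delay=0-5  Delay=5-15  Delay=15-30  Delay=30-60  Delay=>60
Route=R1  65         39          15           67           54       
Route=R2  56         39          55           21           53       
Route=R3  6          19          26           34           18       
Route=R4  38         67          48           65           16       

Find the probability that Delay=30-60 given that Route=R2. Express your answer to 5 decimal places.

0.09375

Total with Route=R2: 56 + 39 + 55 + 21 + 53 = 224.
P(Delay=30-60 | Route=R2) = 21/224 = 0.09375.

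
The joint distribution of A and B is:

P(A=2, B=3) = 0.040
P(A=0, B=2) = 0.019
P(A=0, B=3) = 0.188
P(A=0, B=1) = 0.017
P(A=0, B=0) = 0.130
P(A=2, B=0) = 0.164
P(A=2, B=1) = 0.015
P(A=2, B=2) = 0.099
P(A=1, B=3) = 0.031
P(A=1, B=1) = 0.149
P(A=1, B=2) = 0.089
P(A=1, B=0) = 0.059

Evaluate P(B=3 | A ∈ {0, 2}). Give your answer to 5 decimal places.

P(A=0) = 0.130 + 0.017 + 0.019 + 0.188 = 0.354.
P(A=2) = 0.164 + 0.015 + 0.099 + 0.040 = 0.318.
P(A ∈ {0, 2}) = 0.354 + 0.318 = 0.672; P(B=3, A ∈ {0, 2}) = 0.188 + 0.040 = 0.228.
P(B=3 | A ∈ {0, 2}) = 0.228/0.672 = 0.33929.

0.33929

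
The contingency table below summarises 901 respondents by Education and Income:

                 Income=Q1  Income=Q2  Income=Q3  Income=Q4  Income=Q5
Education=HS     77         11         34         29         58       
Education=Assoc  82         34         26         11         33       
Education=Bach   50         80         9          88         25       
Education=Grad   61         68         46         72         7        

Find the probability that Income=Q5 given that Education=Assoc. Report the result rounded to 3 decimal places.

0.177

Total with Education=Assoc: 82 + 34 + 26 + 11 + 33 = 186.
P(Income=Q5 | Education=Assoc) = 33/186 = 0.177.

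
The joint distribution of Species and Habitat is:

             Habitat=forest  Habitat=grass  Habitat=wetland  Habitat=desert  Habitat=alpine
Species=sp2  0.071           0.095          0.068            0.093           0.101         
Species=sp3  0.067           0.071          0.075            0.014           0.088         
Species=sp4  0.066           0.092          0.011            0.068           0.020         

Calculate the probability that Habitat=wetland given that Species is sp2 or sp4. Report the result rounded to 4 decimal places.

P(Species=sp2) = 0.071 + 0.095 + 0.068 + 0.093 + 0.101 = 0.428.
P(Species=sp4) = 0.066 + 0.092 + 0.011 + 0.068 + 0.020 = 0.257.
P(Species ∈ {sp2, sp4}) = 0.428 + 0.257 = 0.685; P(Habitat=wetland, Species ∈ {sp2, sp4}) = 0.068 + 0.011 = 0.079.
P(Habitat=wetland | Species ∈ {sp2, sp4}) = 0.079/0.685 = 0.1153.

0.1153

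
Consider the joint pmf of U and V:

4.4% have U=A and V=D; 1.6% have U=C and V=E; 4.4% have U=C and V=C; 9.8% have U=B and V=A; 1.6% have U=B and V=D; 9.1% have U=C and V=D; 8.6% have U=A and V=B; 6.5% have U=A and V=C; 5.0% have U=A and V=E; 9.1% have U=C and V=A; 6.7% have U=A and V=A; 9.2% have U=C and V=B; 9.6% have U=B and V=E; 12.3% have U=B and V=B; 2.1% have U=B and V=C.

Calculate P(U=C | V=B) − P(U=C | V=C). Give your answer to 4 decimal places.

-0.0328

P(V=B) = 0.086 + 0.123 + 0.092 = 0.301; P(U=C | V=B) = 0.092/0.301 = 0.30565.
P(V=C) = 0.065 + 0.021 + 0.044 = 0.130; P(U=C | V=C) = 0.044/0.130 = 0.33846.
Difference = -0.0328.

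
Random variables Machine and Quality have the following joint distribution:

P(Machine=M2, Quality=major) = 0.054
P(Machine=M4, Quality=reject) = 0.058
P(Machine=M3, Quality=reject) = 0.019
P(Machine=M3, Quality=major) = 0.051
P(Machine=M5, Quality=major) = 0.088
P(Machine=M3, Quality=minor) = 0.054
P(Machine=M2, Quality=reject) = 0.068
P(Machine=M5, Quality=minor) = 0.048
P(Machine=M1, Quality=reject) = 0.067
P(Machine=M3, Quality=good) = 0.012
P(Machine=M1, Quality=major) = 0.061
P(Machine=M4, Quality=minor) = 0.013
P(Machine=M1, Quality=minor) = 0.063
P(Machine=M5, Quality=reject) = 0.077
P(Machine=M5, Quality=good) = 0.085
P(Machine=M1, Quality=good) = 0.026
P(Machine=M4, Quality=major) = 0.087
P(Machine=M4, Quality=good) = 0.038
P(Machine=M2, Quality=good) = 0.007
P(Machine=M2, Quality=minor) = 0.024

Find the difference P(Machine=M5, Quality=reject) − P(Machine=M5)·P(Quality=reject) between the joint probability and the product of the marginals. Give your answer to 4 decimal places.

P(Machine=M5) = 0.085 + 0.048 + 0.088 + 0.077 = 0.298.
P(Quality=reject) = 0.067 + 0.068 + 0.019 + 0.058 + 0.077 = 0.289.
P(Machine=M5, Quality=reject) − P(Machine=M5)P(Quality=reject) = 0.077 − 0.298×0.289 = -0.0091.

-0.0091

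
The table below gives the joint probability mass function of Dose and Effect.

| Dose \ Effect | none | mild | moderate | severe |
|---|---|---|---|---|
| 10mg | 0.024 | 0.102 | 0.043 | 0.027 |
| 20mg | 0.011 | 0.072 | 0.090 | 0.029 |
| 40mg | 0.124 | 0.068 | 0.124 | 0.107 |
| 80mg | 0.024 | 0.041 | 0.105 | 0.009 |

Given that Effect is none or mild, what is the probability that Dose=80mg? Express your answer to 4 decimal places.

0.1395

P(Effect=none) = 0.024 + 0.011 + 0.124 + 0.024 = 0.183.
P(Effect=mild) = 0.102 + 0.072 + 0.068 + 0.041 = 0.283.
P(Effect ∈ {none, mild}) = 0.183 + 0.283 = 0.466; P(Dose=80mg, Effect ∈ {none, mild}) = 0.024 + 0.041 = 0.065.
P(Dose=80mg | Effect ∈ {none, mild}) = 0.065/0.466 = 0.1395.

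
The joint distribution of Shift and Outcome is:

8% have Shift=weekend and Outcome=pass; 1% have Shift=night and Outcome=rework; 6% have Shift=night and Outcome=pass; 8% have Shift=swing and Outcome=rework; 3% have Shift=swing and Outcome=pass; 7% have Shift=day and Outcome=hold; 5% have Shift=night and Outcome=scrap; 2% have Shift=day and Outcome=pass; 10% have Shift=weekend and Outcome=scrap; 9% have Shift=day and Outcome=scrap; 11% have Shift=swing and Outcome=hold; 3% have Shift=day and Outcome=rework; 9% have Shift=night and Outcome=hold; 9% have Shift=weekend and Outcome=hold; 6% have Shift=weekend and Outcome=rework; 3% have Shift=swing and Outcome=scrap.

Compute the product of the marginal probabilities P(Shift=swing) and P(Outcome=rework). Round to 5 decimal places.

0.04500

P(Shift=swing) = 0.03 + 0.08 + 0.03 + 0.11 = 0.25.
P(Outcome=rework) = 0.03 + 0.08 + 0.01 + 0.06 = 0.18.
Product: 0.25 × 0.18 = 0.04500.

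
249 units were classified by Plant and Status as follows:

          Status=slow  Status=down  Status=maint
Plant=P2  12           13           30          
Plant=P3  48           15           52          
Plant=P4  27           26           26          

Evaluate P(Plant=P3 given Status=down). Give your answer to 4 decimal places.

Total with Status=down: 13 + 15 + 26 = 54.
P(Plant=P3 | Status=down) = 15/54 = 0.2778.

0.2778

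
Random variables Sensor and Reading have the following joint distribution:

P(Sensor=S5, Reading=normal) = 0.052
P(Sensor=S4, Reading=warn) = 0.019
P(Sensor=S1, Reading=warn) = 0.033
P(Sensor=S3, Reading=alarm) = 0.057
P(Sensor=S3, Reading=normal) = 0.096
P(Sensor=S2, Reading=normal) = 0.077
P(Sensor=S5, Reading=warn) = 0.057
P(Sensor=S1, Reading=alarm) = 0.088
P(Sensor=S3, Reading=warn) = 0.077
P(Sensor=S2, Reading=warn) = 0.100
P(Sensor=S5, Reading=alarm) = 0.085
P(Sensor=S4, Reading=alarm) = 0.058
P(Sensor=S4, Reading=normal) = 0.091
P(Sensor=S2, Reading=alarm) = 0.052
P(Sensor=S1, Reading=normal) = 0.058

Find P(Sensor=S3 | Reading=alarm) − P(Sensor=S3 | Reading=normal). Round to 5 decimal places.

P(Reading=alarm) = 0.088 + 0.052 + 0.057 + 0.058 + 0.085 = 0.340; P(Sensor=S3 | Reading=alarm) = 0.057/0.340 = 0.167647.
P(Reading=normal) = 0.058 + 0.077 + 0.096 + 0.091 + 0.052 = 0.374; P(Sensor=S3 | Reading=normal) = 0.096/0.374 = 0.256684.
Difference = -0.08904.

-0.08904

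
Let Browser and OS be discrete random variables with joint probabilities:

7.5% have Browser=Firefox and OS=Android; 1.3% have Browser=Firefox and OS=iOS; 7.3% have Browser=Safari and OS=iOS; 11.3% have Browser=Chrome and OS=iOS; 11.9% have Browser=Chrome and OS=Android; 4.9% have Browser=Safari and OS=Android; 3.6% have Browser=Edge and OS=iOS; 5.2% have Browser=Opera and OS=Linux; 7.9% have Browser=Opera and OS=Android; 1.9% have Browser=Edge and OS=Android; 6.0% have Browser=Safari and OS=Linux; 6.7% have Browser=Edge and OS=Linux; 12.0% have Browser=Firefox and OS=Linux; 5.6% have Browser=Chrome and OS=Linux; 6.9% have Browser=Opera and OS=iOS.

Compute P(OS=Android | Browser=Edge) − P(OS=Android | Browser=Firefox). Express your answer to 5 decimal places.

P(Browser=Edge) = 0.067 + 0.036 + 0.019 = 0.122; P(OS=Android | Browser=Edge) = 0.019/0.122 = 0.155738.
P(Browser=Firefox) = 0.120 + 0.013 + 0.075 = 0.208; P(OS=Android | Browser=Firefox) = 0.075/0.208 = 0.360577.
Difference = -0.20484.

-0.20484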